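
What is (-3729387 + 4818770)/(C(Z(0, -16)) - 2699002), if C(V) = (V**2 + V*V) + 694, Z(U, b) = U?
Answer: -1089383/2698308 ≈ -0.40373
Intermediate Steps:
C(V) = 694 + 2*V**2 (C(V) = (V**2 + V**2) + 694 = 2*V**2 + 694 = 694 + 2*V**2)
(-3729387 + 4818770)/(C(Z(0, -16)) - 2699002) = (-3729387 + 4818770)/((694 + 2*0**2) - 2699002) = 1089383/((694 + 2*0) - 2699002) = 1089383/((694 + 0) - 2699002) = 1089383/(694 - 2699002) = 1089383/(-2698308) = 1089383*(-1/2698308) = -1089383/2698308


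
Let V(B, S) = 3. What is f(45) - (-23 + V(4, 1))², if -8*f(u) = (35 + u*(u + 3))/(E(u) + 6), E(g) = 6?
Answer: -40595/96 ≈ -422.86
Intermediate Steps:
f(u) = -35/96 - u*(3 + u)/96 (f(u) = -(35 + u*(u + 3))/(8*(6 + 6)) = -(35 + u*(3 + u))/(8*12) = -(35/12 + u*(3 + u)/12)/8 = -35/96 - u*(3 + u)/96)
f(45) - (-23 + V(4, 1))² = (-35/96 - 1/32*45 - 1/96*45²) - (-23 + 3)² = (-35/96 - 45/32 - 1/96*2025) - 1*(-20)² = (-35/96 - 45/32 - 675/32) - 1*400 = -2195/96 - 400 = -40595/96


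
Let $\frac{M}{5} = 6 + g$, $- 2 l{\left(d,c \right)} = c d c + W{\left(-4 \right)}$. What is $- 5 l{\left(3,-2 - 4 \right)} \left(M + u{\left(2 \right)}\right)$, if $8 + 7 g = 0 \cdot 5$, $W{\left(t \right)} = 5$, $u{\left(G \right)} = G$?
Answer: $\frac{51980}{7} \approx 7425.7$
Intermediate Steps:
$g = - \frac{8}{7}$ ($g = - \frac{8}{7} + \frac{0 \cdot 5}{7} = - \frac{8}{7} + \frac{1}{7} \cdot 0 = - \frac{8}{7} + 0 = - \frac{8}{7} \approx -1.1429$)
$l{\left(d,c \right)} = - \frac{5}{2} - \frac{d c^{2}}{2}$ ($l{\left(d,c \right)} = - \frac{c d c + 5}{2} = - \frac{d c^{2} + 5}{2} = - \frac{5 + d c^{2}}{2} = - \frac{5}{2} - \frac{d c^{2}}{2}$)
$M = \frac{170}{7}$ ($M = 5 \left(6 - \frac{8}{7}\right) = 5 \cdot \frac{34}{7} = \frac{170}{7} \approx 24.286$)
$- 5 l{\left(3,-2 - 4 \right)} \left(M + u{\left(2 \right)}\right) = - 5 \left(- \frac{5}{2} - \frac{3 \left(-2 - 4\right)^{2}}{2}\right) \left(\frac{170}{7} + 2\right) = - 5 \left(- \frac{5}{2} - \frac{3 \left(-2 - 4\right)^{2}}{2}\right) \frac{184}{7} = - 5 \left(- \frac{5}{2} - \frac{3 \left(-6\right)^{2}}{2}\right) \frac{184}{7} = - 5 \left(- \frac{5}{2} - \frac{3}{2} \cdot 36\right) \frac{184}{7} = - 5 \left(- \frac{5}{2} - 54\right) \frac{184}{7} = \left(-5\right) \left(- \frac{113}{2}\right) \frac{184}{7} = \frac{565}{2} \cdot \frac{184}{7} = \frac{51980}{7}$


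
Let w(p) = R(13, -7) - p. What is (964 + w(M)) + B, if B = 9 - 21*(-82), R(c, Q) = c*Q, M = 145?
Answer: 2459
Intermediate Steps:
R(c, Q) = Q*c
B = 1731 (B = 9 + 1722 = 1731)
w(p) = -91 - p (w(p) = -7*13 - p = -91 - p)
(964 + w(M)) + B = (964 + (-91 - 1*145)) + 1731 = (964 + (-91 - 145)) + 1731 = (964 - 236) + 1731 = 728 + 1731 = 2459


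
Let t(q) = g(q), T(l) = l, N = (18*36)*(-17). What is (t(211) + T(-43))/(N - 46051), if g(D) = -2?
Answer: 45/57067 ≈ 0.00078855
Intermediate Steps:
N = -11016 (N = 648*(-17) = -11016)
t(q) = -2
(t(211) + T(-43))/(N - 46051) = (-2 - 43)/(-11016 - 46051) = -45/(-57067) = -45*(-1/57067) = 45/57067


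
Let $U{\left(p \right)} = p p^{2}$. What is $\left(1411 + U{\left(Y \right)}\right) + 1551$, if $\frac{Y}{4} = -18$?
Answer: $-370286$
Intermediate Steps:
$Y = -72$ ($Y = 4 \left(-18\right) = -72$)
$U{\left(p \right)} = p^{3}$
$\left(1411 + U{\left(Y \right)}\right) + 1551 = \left(1411 + \left(-72\right)^{3}\right) + 1551 = \left(1411 - 373248\right) + 1551 = -371837 + 1551 = -370286$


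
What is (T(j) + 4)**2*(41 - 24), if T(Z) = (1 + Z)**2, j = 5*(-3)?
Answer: 680000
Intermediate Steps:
j = -15
(T(j) + 4)**2*(41 - 24) = ((1 - 15)**2 + 4)**2*(41 - 24) = ((-14)**2 + 4)**2*17 = (196 + 4)**2*17 = 200**2*17 = 40000*17 = 680000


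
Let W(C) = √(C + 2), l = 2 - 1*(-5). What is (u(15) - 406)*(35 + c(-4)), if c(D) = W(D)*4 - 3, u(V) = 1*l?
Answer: -12768 - 1596*I*√2 ≈ -12768.0 - 2257.1*I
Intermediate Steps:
l = 7 (l = 2 + 5 = 7)
u(V) = 7 (u(V) = 1*7 = 7)
W(C) = √(2 + C)
c(D) = -3 + 4*√(2 + D) (c(D) = √(2 + D)*4 - 3 = 4*√(2 + D) - 3 = -3 + 4*√(2 + D))
(u(15) - 406)*(35 + c(-4)) = (7 - 406)*(35 + (-3 + 4*√(2 - 4))) = -399*(35 + (-3 + 4*√(-2))) = -399*(35 + (-3 + 4*(I*√2))) = -399*(35 + (-3 + 4*I*√2)) = -399*(32 + 4*I*√2) = -12768 - 1596*I*√2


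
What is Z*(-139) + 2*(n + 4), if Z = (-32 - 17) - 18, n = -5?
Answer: 9311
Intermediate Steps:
Z = -67 (Z = -49 - 18 = -67)
Z*(-139) + 2*(n + 4) = -67*(-139) + 2*(-5 + 4) = 9313 + 2*(-1) = 9313 - 2 = 9311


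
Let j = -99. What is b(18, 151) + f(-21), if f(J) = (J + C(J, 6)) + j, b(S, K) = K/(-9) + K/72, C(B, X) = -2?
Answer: -9841/72 ≈ -136.68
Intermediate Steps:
b(S, K) = -7*K/72 (b(S, K) = K*(-⅑) + K*(1/72) = -K/9 + K/72 = -7*K/72)
f(J) = -101 + J (f(J) = (J - 2) - 99 = (-2 + J) - 99 = -101 + J)
b(18, 151) + f(-21) = -7/72*151 + (-101 - 21) = -1057/72 - 122 = -9841/72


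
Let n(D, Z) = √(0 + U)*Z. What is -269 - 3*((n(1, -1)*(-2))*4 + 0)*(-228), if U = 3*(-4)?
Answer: -269 + 10944*I*√3 ≈ -269.0 + 18956.0*I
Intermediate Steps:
U = -12
n(D, Z) = 2*I*Z*√3 (n(D, Z) = √(0 - 12)*Z = √(-12)*Z = (2*I*√3)*Z = 2*I*Z*√3)
-269 - 3*((n(1, -1)*(-2))*4 + 0)*(-228) = -269 - 3*(((2*I*(-1)*√3)*(-2))*4 + 0)*(-228) = -269 - 3*((-2*I*√3*(-2))*4 + 0)*(-228) = -269 - 3*((4*I*√3)*4 + 0)*(-228) = -269 - 3*(16*I*√3 + 0)*(-228) = -269 - 48*I*√3*(-228) = -269 + 10944*I*√3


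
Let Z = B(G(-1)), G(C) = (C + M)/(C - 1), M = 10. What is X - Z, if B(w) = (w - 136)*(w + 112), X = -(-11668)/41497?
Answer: 2507087927/165988 ≈ 15104.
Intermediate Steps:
G(C) = (10 + C)/(-1 + C) (G(C) = (C + 10)/(C - 1) = (10 + C)/(-1 + C))
X = 11668/41497 (X = -(-11668)/41497 = -1*(-11668/41497) = 11668/41497 ≈ 0.28118)
B(w) = (-136 + w)*(112 + w)
Z = -60415/4 (Z = -15232 + ((10 - 1)/(-1 - 1))**2 - 24*(10 - 1)/(-1 - 1) = -15232 + (9/(-2))**2 - 24*9/(-2) = -15232 + (-1/2*9)**2 - (-12)*9 = -15232 + (-9/2)**2 - 24*(-9/2) = -15232 + 81/4 + 108 = -60415/4 ≈ -15104.)
X - Z = 11668/41497 - 1*(-60415/4) = 11668/41497 + 60415/4 = 2507087927/165988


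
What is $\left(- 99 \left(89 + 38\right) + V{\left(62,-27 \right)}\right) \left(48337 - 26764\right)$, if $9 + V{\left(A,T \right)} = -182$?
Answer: $-275357772$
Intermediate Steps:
$V{\left(A,T \right)} = -191$ ($V{\left(A,T \right)} = -9 - 182 = -191$)
$\left(- 99 \left(89 + 38\right) + V{\left(62,-27 \right)}\right) \left(48337 - 26764\right) = \left(- 99 \left(89 + 38\right) - 191\right) \left(48337 - 26764\right) = \left(\left(-99\right) 127 - 191\right) 21573 = \left(-12573 - 191\right) 21573 = \left(-12764\right) 21573 = -275357772$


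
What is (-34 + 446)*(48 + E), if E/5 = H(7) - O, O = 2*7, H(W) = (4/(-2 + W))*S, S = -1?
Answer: -10712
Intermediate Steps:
H(W) = -4/(-2 + W) (H(W) = (4/(-2 + W))*(-1) = -4/(-2 + W))
O = 14
E = -74 (E = 5*(-4/(-2 + 7) - 1*14) = 5*(-4/5 - 14) = 5*(-74/5) = -74)
(-34 + 446)*(48 + E) = (-34 + 446)*(48 - 74) = 412*(-26) = -10712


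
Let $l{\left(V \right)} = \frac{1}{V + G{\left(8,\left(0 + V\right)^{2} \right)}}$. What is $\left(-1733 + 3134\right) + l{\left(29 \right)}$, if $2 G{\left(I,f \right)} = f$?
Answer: $\frac{1259501}{899} \approx 1401.0$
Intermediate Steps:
$G{\left(I,f \right)} = \frac{f}{2}$
$l{\left(V \right)} = \frac{1}{V + \frac{V^{2}}{2}}$ ($l{\left(V \right)} = \frac{1}{V + \frac{\left(0 + V\right)^{2}}{2}} = \frac{1}{V + \frac{V^{2}}{2}}$)
$\left(-1733 + 3134\right) + l{\left(29 \right)} = \left(-1733 + 3134\right) + \frac{2}{29 \left(2 + 29\right)} = 1401 + 2 \cdot \frac{1}{29} \cdot \frac{1}{31} = 1401 + \frac{2}{899} = \frac{1259501}{899}$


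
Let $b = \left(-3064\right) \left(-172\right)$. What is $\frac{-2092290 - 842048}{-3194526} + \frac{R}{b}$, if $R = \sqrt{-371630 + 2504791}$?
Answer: $\frac{1467169}{1597263} + \frac{\sqrt{2133161}}{527008} \approx 0.92132$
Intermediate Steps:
$R = \sqrt{2133161} \approx 1460.5$
$b = 527008$
$\frac{-2092290 - 842048}{-3194526} + \frac{R}{b} = \frac{-2092290 - 842048}{-3194526} + \frac{\sqrt{2133161}}{527008} = \left(-2092290 - 842048\right) \left(- \frac{1}{3194526}\right) + \sqrt{2133161} \cdot \frac{1}{527008} = \left(-2934338\right) \left(- \frac{1}{3194526}\right) + \frac{\sqrt{2133161}}{527008} = \frac{1467169}{1597263} + \frac{\sqrt{2133161}}{527008}$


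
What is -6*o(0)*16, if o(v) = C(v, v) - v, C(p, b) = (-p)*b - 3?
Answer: 288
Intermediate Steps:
C(p, b) = -3 - b*p (C(p, b) = -b*p - 3 = -3 - b*p)
o(v) = -3 - v - v² (o(v) = (-3 - v*v) - v = (-3 - v²) - v = -3 - v - v²)
-6*o(0)*16 = -6*(-3 - 1*0 - 1*0²)*16 = -6*(-3 + 0 - 1*0)*16 = -6*(-3 + 0 + 0)*16 = -6*(-3)*16 = 18*16 = 288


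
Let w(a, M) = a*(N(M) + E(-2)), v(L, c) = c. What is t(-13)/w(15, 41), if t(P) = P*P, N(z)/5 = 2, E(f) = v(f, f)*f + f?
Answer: 169/180 ≈ 0.93889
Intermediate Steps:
E(f) = f + f² (E(f) = f*f + f = f² + f = f + f²)
N(z) = 10 (N(z) = 5*2 = 10)
t(P) = P²
w(a, M) = 12*a (w(a, M) = a*(10 - 2*(1 - 2)) = a*(10 - 2*(-1)) = a*(10 + 2) = a*12 = 12*a)
t(-13)/w(15, 41) = (-13)²/((12*15)) = 169/180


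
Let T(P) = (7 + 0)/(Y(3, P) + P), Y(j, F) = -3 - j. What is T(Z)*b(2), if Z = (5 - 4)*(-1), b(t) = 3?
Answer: -3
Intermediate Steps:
Z = -1 (Z = 1*(-1) = -1)
T(P) = 7/(-6 + P) (T(P) = (7 + 0)/((-3 - 1*3) + P) = 7/((-3 - 3) + P) = 7/(-6 + P))
T(Z)*b(2) = (7/(-6 - 1))*3 = (7/(-7))*3 = (7*(-⅐))*3 = -1*3 = -3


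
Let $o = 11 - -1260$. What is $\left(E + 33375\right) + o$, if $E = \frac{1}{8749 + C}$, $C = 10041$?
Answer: $\frac{650998341}{18790} \approx 34646.0$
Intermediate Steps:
$o = 1271$ ($o = 11 + 1260 = 1271$)
$E = \frac{1}{18790}$ ($E = \frac{1}{8749 + 10041} = \frac{1}{18790} \approx 5.322 \cdot 10^{-5}$)
$\left(E + 33375\right) + o = \left(\frac{1}{18790} + 33375\right) + 1271 = \frac{627116251}{18790} + 1271 = \frac{650998341}{18790}$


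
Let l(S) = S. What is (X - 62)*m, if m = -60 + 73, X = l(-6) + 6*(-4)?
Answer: -1196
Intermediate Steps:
X = -30 (X = -6 + 6*(-4) = -6 - 24 = -30)
m = 13
(X - 62)*m = (-30 - 62)*13 = -92*13 = -1196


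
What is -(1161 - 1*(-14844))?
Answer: -16005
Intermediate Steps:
-(1161 - 1*(-14844)) = -(1161 + 14844) = -1*16005 = -16005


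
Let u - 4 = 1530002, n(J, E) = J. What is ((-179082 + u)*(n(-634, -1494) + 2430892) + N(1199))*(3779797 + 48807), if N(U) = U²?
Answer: 12569671782619983772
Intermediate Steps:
u = 1530006 (u = 4 + 1530002 = 1530006)
((-179082 + u)*(n(-634, -1494) + 2430892) + N(1199))*(3779797 + 48807) = ((-179082 + 1530006)*(-634 + 2430892) + 1199²)*(3779797 + 48807) = (1350924*2430258 + 1437601)*3828604 = (3283093858392 + 1437601)*3828604 = 3283095295993*3828604 = 12569671782619983772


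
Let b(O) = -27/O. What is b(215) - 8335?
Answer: -1792052/215 ≈ -8335.1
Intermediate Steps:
b(215) - 8335 = -27/215 - 8335 = -1792052/215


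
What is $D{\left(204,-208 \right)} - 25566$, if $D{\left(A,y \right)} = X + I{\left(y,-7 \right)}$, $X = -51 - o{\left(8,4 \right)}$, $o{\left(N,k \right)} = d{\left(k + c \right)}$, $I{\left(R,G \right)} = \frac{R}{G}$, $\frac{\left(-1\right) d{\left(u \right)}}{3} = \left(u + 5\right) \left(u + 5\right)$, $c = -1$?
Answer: $- \frac{177767}{7} \approx -25395.0$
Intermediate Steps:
$d{\left(u \right)} = - 3 \left(5 + u\right)^{2}$ ($d{\left(u \right)} = - 3 \left(u + 5\right) \left(u + 5\right) = - 3 \left(5 + u\right) \left(5 + u\right) = - 3 \left(5 + u\right)^{2}$)
$o{\left(N,k \right)} = - 3 \left(4 + k\right)^{2}$ ($o{\left(N,k \right)} = - 3 \left(5 + \left(k - 1\right)\right)^{2} = - 3 \left(5 + \left(-1 + k\right)\right)^{2} = - 3 \left(4 + k\right)^{2}$)
$X = 141$ ($X = -51 - - 3 \left(4 + 4\right)^{2} = -51 - - 3 \cdot 8^{2} = -51 - \left(-3\right) 64 = -51 - -192 = -51 + 192 = 141$)
$D{\left(A,y \right)} = 141 - \frac{y}{7}$ ($D{\left(A,y \right)} = 141 + \frac{y}{-7} = 141 + y \left(- \frac{1}{7}\right) = 141 - \frac{y}{7}$)
$D{\left(204,-208 \right)} - 25566 = \left(141 - - \frac{208}{7}\right) - 25566 = \left(141 + \frac{208}{7}\right) - 25566 = \frac{1195}{7} - 25566 = - \frac{177767}{7}$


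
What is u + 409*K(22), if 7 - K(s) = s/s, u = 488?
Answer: 2942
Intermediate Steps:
K(s) = 6 (K(s) = 7 - s/s = 7 - 1*1 = 7 - 1 = 6)
u + 409*K(22) = 488 + 409*6 = 488 + 2454 = 2942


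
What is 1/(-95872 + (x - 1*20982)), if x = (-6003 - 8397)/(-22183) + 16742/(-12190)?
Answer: -135205385/15799387984683 ≈ -8.5576e-6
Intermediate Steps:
x = -97925893/135205385 (x = -14400*(-1/22183) + 16742*(-1/12190) = 14400/22183 - 8371/6095 = -97925893/135205385 ≈ -0.72427)
1/(-95872 + (x - 1*20982)) = 1/(-95872 + (-97925893/135205385 - 1*20982)) = 1/(-95872 + (-97925893/135205385 - 20982)) = 1/(-95872 - 2836977313963/135205385) = 1/(-15799387984683/135205385) = -135205385/15799387984683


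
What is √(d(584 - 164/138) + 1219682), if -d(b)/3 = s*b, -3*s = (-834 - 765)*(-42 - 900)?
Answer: 7*√9490522430/23 ≈ 29649.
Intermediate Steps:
s = -502086 (s = -(-834 - 765)*(-42 - 900)/3 = -(-533)*(-942) = -⅓*1506258 = -502086)
d(b) = 1506258*b (d(b) = -(-1506258)*b = 1506258*b)
√(d(584 - 164/138) + 1219682) = √(1506258*(584 - 164/138) + 1219682) = √(1506258*(584 - 1*82/69) + 1219682) = √(1506258*(584 - 82/69) + 1219682) = √(1506258*(40214/69) + 1219682) = √(20190886404/23 + 1219682) = √(20218939090/23) = 7*√9490522430/23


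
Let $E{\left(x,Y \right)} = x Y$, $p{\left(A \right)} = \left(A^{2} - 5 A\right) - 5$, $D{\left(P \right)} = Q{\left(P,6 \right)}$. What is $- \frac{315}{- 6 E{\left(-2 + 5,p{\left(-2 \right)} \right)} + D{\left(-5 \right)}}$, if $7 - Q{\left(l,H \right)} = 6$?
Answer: $\frac{45}{23} \approx 1.9565$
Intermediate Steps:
$Q{\left(l,H \right)} = 1$ ($Q{\left(l,H \right)} = 7 - 6 = 1$)
$D{\left(P \right)} = 1$
$p{\left(A \right)} = -5 + A^{2} - 5 A$
$E{\left(x,Y \right)} = Y x$
$- \frac{315}{- 6 E{\left(-2 + 5,p{\left(-2 \right)} \right)} + D{\left(-5 \right)}} = - \frac{315}{- 6 \left(-5 + \left(-2\right)^{2} - -10\right) \left(-2 + 5\right) + 1} = - \frac{315}{- 6 \left(-5 + 4 + 10\right) 3 + 1} = - \frac{315}{- 6 \cdot 9 \cdot 3 + 1} = - \frac{315}{\left(-6\right) 27 + 1} = - \frac{315}{-162 + 1} = - \frac{315}{-161} = \left(-315\right) \left(- \frac{1}{161}\right) = \frac{45}{23}$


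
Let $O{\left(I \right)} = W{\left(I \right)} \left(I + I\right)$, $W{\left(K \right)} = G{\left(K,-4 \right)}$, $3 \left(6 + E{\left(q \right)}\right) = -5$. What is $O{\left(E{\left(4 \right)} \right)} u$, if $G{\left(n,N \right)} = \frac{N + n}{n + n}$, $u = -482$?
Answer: $\frac{16870}{3} \approx 5623.3$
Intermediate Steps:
$E{\left(q \right)} = - \frac{23}{3}$ ($E{\left(q \right)} = -6 + \frac{1}{3} \left(-5\right) = -6 - \frac{5}{3} = - \frac{23}{3}$)
$G{\left(n,N \right)} = \frac{N + n}{2 n}$
$W{\left(K \right)} = \frac{-4 + K}{2 K}$
$O{\left(I \right)} = -4 + I$ ($O{\left(I \right)} = \frac{-4 + I}{2 I} \left(I + I\right) = \frac{-4 + I}{2 I} 2 I = -4 + I$)
$O{\left(E{\left(4 \right)} \right)} u = \left(-4 - \frac{23}{3}\right) \left(-482\right) = \left(- \frac{35}{3}\right) \left(-482\right) = \frac{16870}{3}$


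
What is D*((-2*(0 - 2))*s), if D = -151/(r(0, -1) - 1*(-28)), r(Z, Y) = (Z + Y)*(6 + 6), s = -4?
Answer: 151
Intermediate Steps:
r(Z, Y) = 12*Y + 12*Z (r(Z, Y) = (Y + Z)*12 = 12*Y + 12*Z)
D = -151/16 (D = -151/((12*(-1) + 12*0) - 1*(-28)) = -151/((-12 + 0) + 28) = -151/(-12 + 28) = -151/16 ≈ -9.4375)
D*((-2*(0 - 2))*s) = -151*(-2*(0 - 2))*(-4)/16 = -151*(-2*(-2))*(-4)/16 = -151*(-4)/4 = -151/16*(-16) = 151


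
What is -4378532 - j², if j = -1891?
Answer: -7954413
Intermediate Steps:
-4378532 - j² = -4378532 - 1*(-1891)² = -4378532 - 1*3575881 = -4378532 - 3575881 = -7954413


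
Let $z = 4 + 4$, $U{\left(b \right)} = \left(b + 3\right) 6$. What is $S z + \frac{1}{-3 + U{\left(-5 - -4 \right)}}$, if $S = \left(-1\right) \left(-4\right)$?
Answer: $\frac{289}{9} \approx 32.111$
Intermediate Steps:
$U{\left(b \right)} = 18 + 6 b$ ($U{\left(b \right)} = \left(3 + b\right) 6 = 18 + 6 b$)
$z = 8$
$S = 4$
$S z + \frac{1}{-3 + U{\left(-5 - -4 \right)}} = 4 \cdot 8 + \frac{1}{-3 + \left(18 + 6 \left(-5 - -4\right)\right)} = 32 + \frac{1}{-3 + \left(18 + 6 \left(-5 + 4\right)\right)} = 32 + \frac{1}{-3 + \left(18 + 6 \left(-1\right)\right)} = 32 + \frac{1}{-3 + \left(18 - 6\right)} = 32 + \frac{1}{-3 + 12} = 32 + \frac{1}{9} = \frac{289}{9}$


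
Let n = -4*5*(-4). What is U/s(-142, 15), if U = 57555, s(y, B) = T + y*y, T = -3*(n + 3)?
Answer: 11511/3983 ≈ 2.8900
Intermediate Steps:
n = 80 (n = -20*(-4) = 80)
T = -249 (T = -3*(80 + 3) = -3*83 = -249)
s(y, B) = -249 + y² (s(y, B) = -249 + y*y = -249 + y²)
U/s(-142, 15) = 57555/(-249 + (-142)²) = 57555/(-249 + 20164) = 57555/19915 = 57555*(1/19915) = 11511/3983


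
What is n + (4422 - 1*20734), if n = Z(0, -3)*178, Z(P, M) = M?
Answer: -16846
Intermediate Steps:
n = -534 (n = -3*178 = -534)
n + (4422 - 1*20734) = -534 + (4422 - 1*20734) = -534 + (4422 - 20734) = -534 - 16312 = -16846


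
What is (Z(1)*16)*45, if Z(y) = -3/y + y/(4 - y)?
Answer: -1920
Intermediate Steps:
(Z(1)*16)*45 = (((12 - 1*1**2 - 3*1)/(1*(-4 + 1)))*16)*45 = ((1*(12 - 1*1 - 3)/(-3))*16)*45 = ((1*(-1/3)*(12 - 1 - 3))*16)*45 = ((1*(-1/3)*8)*16)*45 = -8/3*16*45 = -128/3*45 = -1920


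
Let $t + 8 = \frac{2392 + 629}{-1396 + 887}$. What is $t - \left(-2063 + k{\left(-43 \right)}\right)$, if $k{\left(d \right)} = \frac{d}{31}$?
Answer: $\frac{32354081}{15779} \approx 2050.5$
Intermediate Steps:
$k{\left(d \right)} = \frac{d}{31}$ ($k{\left(d \right)} = d \frac{1}{31} = \frac{d}{31}$)
$t = - \frac{7093}{509}$ ($t = -8 + \frac{2392 + 629}{-1396 + 887} = -8 + \frac{3021}{-509} = -8 + 3021 \left(- \frac{1}{509}\right) = -8 - \frac{3021}{509} = - \frac{7093}{509} \approx -13.935$)
$t - \left(-2063 + k{\left(-43 \right)}\right) = - \frac{7093}{509} - \left(-2063 + \frac{1}{31} \left(-43\right)\right) = - \frac{7093}{509} - \left(-2063 - \frac{43}{31}\right) = - \frac{7093}{509} - - \frac{63996}{31} = - \frac{7093}{509} + \frac{63996}{31} = \frac{32354081}{15779}$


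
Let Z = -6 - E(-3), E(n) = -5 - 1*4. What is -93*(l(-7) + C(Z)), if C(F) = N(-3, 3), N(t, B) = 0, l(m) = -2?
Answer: 186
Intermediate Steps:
E(n) = -9 (E(n) = -5 - 4 = -9)
Z = 3 (Z = -6 - 1*(-9) = -6 + 9 = 3)
C(F) = 0
-93*(l(-7) + C(Z)) = -93*(-2 + 0) = -93*(-2) = 186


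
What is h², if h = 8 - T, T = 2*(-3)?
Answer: 196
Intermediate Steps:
T = -6
h = 14 (h = 8 - 1*(-6) = 8 + 6 = 14)
h² = 14² = 196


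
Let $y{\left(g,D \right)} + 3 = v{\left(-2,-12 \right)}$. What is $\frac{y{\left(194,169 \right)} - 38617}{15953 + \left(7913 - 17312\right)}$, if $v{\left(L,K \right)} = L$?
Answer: $- \frac{19311}{3277} \approx -5.8929$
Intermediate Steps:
$y{\left(g,D \right)} = -5$ ($y{\left(g,D \right)} = -3 - 2 = -5$)
$\frac{y{\left(194,169 \right)} - 38617}{15953 + \left(7913 - 17312\right)} = \frac{-5 - 38617}{15953 + \left(7913 - 17312\right)} = - \frac{38622}{15953 + \left(7913 - 17312\right)} = - \frac{38622}{15953 - 9399} = - \frac{38622}{6554} = \left(-38622\right) \frac{1}{6554} = - \frac{19311}{3277}$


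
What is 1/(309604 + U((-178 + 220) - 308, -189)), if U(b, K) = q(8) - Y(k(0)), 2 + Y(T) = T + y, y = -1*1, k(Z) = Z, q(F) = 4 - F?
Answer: 1/309603 ≈ 3.2299e-6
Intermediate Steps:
y = -1
Y(T) = -3 + T (Y(T) = -2 + (T - 1) = -2 + (-1 + T) = -3 + T)
U(b, K) = -1 (U(b, K) = (4 - 1*8) - (-3 + 0) = (4 - 8) - 1*(-3) = -4 + 3 = -1)
1/(309604 + U((-178 + 220) - 308, -189)) = 1/(309604 - 1) = 1/309603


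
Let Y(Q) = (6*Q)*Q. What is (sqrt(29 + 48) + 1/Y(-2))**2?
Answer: 44353/576 + sqrt(77)/12 ≈ 77.733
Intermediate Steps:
Y(Q) = 6*Q**2
(sqrt(29 + 48) + 1/Y(-2))**2 = (sqrt(29 + 48) + 1/(6*(-2)**2))**2 = (sqrt(77) + 1/(6*4))**2 = (sqrt(77) + 1/24)**2 = (1/24 + sqrt(77))**2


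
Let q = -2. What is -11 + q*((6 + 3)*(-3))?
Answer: 43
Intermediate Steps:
-11 + q*((6 + 3)*(-3)) = -11 - 2*(6 + 3)*(-3) = -11 - 18*(-3) = -11 - 2*(-27) = -11 + 54 = 43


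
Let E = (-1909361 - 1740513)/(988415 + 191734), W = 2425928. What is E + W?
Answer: 2862952853398/1180149 ≈ 2.4259e+6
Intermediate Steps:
E = -3649874/1180149 ≈ -3.0927
E + W = -3649874/1180149 + 2425928 = 2862952853398/1180149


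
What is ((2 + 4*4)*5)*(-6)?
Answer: -540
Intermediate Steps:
((2 + 4*4)*5)*(-6) = ((2 + 16)*5)*(-6) = (18*5)*(-6) = 90*(-6) = -540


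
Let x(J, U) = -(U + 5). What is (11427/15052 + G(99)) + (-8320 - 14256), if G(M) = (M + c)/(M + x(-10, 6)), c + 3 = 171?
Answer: -7474650829/331144 ≈ -22572.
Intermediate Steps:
c = 168 (c = -3 + 171 = 168)
x(J, U) = -5 - U (x(J, U) = -(5 + U) = -5 - U)
G(M) = (168 + M)/(-11 + M) (G(M) = (M + 168)/(M + (-5 - 1*6)) = (168 + M)/(M + (-5 - 6)) = (168 + M)/(M - 11) = (168 + M)/(-11 + M))
(11427/15052 + G(99)) + (-8320 - 14256) = (11427/15052 + (168 + 99)/(-11 + 99)) + (-8320 - 14256) = (11427*(1/15052) + 267/88) - 22576 = (11427/15052 + (1/88)*267) - 22576 = (11427/15052 + 267/88) - 22576 = 1256115/331144 - 22576 = -7474650829/331144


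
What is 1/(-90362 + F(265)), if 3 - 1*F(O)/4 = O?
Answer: -1/91410 ≈ -1.0940e-5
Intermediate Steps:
F(O) = 12 - 4*O
1/(-90362 + F(265)) = 1/(-90362 + (12 - 4*265)) = 1/(-90362 + (12 - 1060)) = 1/(-90362 - 1048) = 1/(-91410) = -1/91410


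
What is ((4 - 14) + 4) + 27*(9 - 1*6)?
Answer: 75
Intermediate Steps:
((4 - 14) + 4) + 27*(9 - 1*6) = (-10 + 4) + 27*(9 - 6) = -6 + 27*3 = -6 + 81 = 75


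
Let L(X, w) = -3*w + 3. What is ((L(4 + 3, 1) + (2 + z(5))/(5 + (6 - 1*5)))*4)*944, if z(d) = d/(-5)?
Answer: 1888/3 ≈ 629.33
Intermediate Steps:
z(d) = -d/5 (z(d) = d*(-⅕) = -d/5)
L(X, w) = 3 - 3*w
((L(4 + 3, 1) + (2 + z(5))/(5 + (6 - 1*5)))*4)*944 = (((3 - 3*1) + (2 - ⅕*5)/(5 + (6 - 1*5)))*4)*944 = (((3 - 3) + (2 - 1)/(5 + (6 - 5)))*4)*944 = ((0 + 1/(5 + 1))*4)*944 = ((0 + 1/6)*4)*944 = ((0 + 1*(⅙))*4)*944 = ((0 + ⅙)*4)*944 = ((⅙)*4)*944 = (⅔)*944 = 1888/3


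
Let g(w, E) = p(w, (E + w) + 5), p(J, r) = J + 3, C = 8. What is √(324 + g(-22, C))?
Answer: √305 ≈ 17.464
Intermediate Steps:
p(J, r) = 3 + J
g(w, E) = 3 + w
√(324 + g(-22, C)) = √(324 + (3 - 22)) = √(324 - 19) = √305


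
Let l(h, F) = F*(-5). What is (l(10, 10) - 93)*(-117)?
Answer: 16731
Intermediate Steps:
l(h, F) = -5*F
(l(10, 10) - 93)*(-117) = (-5*10 - 93)*(-117) = (-50 - 93)*(-117) = -143*(-117) = 16731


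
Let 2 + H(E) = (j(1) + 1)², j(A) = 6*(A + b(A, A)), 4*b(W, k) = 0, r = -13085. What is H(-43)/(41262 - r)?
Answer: 47/54347 ≈ 0.00086481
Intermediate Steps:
b(W, k) = 0 (b(W, k) = (¼)*0 = 0)
j(A) = 6*A (j(A) = 6*(A + 0) = 6*A)
H(E) = 47 (H(E) = -2 + (6*1 + 1)² = -2 + (6 + 1)² = -2 + 7² = -2 + 49 = 47)
H(-43)/(41262 - r) = 47/(41262 - 1*(-13085)) = 47/(41262 + 13085) = 47/54347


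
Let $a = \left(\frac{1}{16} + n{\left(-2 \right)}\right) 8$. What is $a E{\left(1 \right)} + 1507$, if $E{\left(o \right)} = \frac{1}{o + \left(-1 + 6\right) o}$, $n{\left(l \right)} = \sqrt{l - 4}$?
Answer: $\frac{18085}{12} + \frac{4 i \sqrt{6}}{3} \approx 1507.1 + 3.266 i$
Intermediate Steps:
$n{\left(l \right)} = \sqrt{-4 + l}$
$a = \frac{1}{2} + 8 i \sqrt{6}$ ($a = \left(\frac{1}{16} + \sqrt{-4 - 2}\right) 8 = \left(\frac{1}{16} + \sqrt{-6}\right) 8 = \left(\frac{1}{16} + i \sqrt{6}\right) 8 = \frac{1}{2} + 8 i \sqrt{6} \approx 0.5 + 19.596 i$)
$E{\left(o \right)} = \frac{1}{6 o}$ ($E{\left(o \right)} = \frac{1}{o + 5 o} = \frac{1}{6 o}$)
$a E{\left(1 \right)} + 1507 = \left(\frac{1}{2} + 8 i \sqrt{6}\right) \frac{1}{6 \cdot 1} + 1507 = \left(\frac{1}{2} + 8 i \sqrt{6}\right) \frac{1}{6} \cdot 1 + 1507 = \left(\frac{1}{2} + 8 i \sqrt{6}\right) \frac{1}{6} + 1507 = \left(\frac{1}{12} + \frac{4 i \sqrt{6}}{3}\right) + 1507 = \frac{18085}{12} + \frac{4 i \sqrt{6}}{3}$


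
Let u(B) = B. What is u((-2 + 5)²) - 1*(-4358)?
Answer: 4367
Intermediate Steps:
u((-2 + 5)²) - 1*(-4358) = (-2 + 5)² - 1*(-4358) = 3² + 4358 = 9 + 4358 = 4367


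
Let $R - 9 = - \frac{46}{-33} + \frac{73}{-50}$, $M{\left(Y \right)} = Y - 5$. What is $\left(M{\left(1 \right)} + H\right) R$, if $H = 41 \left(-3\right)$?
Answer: $- \frac{1872107}{1650} \approx -1134.6$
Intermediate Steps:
$M{\left(Y \right)} = -5 + Y$
$R = \frac{14741}{1650}$ ($R = 9 + \left(- \frac{46}{-33} + \frac{73}{-50}\right) = 9 + \left(\left(-46\right) \left(- \frac{1}{33}\right) + 73 \left(- \frac{1}{50}\right)\right) = 9 + \left(\frac{46}{33} - \frac{73}{50}\right) = 9 - \frac{109}{1650} = \frac{14741}{1650} \approx 8.9339$)
$H = -123$
$\left(M{\left(1 \right)} + H\right) R = \left(\left(-5 + 1\right) - 123\right) \frac{14741}{1650} = \left(-4 - 123\right) \frac{14741}{1650} = \left(-127\right) \frac{14741}{1650} = - \frac{1872107}{1650}$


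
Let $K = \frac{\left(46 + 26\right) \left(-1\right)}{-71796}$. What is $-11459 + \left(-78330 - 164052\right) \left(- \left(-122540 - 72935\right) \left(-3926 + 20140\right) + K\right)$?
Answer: $- \frac{4596219469114578389}{5983} \approx -7.6821 \cdot 10^{14}$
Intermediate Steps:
$K = \frac{6}{5983}$ ($K = 72 \left(-1\right) \left(- \frac{1}{71796}\right) = \left(-72\right) \left(- \frac{1}{71796}\right) = \frac{6}{5983} \approx 0.0010028$)
$-11459 + \left(-78330 - 164052\right) \left(- \left(-122540 - 72935\right) \left(-3926 + 20140\right) + K\right) = -11459 + \left(-78330 - 164052\right) \left(- \left(-122540 - 72935\right) \left(-3926 + 20140\right) + \frac{6}{5983}\right) = -11459 - 242382 \left(- \left(-195475\right) 16214 + \frac{6}{5983}\right) = -11459 - 242382 \left(\left(-1\right) \left(-3169431650\right) + \frac{6}{5983}\right) = -11459 - 242382 \left(3169431650 + \frac{6}{5983}\right) = -11459 - \frac{4596219469046019192}{5983} = - \frac{4596219469114578389}{5983}$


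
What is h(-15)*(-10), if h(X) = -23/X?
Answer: -46/3 ≈ -15.333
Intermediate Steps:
h(-15)*(-10) = -23/(-15)*(-10) = -23*(-1/15)*(-10) = (23/15)*(-10) = -46/3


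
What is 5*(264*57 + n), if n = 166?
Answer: 76070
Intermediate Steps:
5*(264*57 + n) = 5*(264*57 + 166) = 5*(15048 + 166) = 5*15214 = 76070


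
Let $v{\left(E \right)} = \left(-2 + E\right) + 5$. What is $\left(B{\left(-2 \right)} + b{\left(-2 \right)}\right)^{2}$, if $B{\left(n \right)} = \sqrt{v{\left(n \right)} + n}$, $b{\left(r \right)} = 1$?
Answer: $2 i \approx 2.0 i$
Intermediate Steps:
$v{\left(E \right)} = 3 + E$
$B{\left(n \right)} = \sqrt{3 + 2 n}$ ($B{\left(n \right)} = \sqrt{\left(3 + n\right) + n} = \sqrt{3 + 2 n}$)
$\left(B{\left(-2 \right)} + b{\left(-2 \right)}\right)^{2} = \left(\sqrt{3 + 2 \left(-2\right)} + 1\right)^{2} = \left(\sqrt{3 - 4} + 1\right)^{2} = \left(\sqrt{-1} + 1\right)^{2} = \left(i + 1\right)^{2} = \left(1 + i\right)^{2}$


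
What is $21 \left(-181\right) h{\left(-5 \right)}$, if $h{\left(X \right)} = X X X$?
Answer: $475125$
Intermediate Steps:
$h{\left(X \right)} = X^{3}$ ($h{\left(X \right)} = X^{2} X = X^{3}$)
$21 \left(-181\right) h{\left(-5 \right)} = 21 \left(-181\right) \left(-5\right)^{3} = \left(-3801\right) \left(-125\right) = 475125$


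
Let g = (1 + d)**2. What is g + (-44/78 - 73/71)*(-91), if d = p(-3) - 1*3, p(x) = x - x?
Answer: 31715/213 ≈ 148.90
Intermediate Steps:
p(x) = 0
d = -3 (d = 0 - 1*3 = 0 - 3 = -3)
g = 4 (g = (1 - 3)**2 = (-2)**2 = 4)
g + (-44/78 - 73/71)*(-91) = 4 + (-44/78 - 73/71)*(-91) = 4 + (-44*1/78 - 73*1/71)*(-91) = 4 + (-22/39 - 73/71)*(-91) = 4 - 4409/2769*(-91) = 4 + 30863/213 = 31715/213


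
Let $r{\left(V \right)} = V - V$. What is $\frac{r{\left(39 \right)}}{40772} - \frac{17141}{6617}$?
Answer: $- \frac{17141}{6617} \approx -2.5905$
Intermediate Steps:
$r{\left(V \right)} = 0$
$\frac{r{\left(39 \right)}}{40772} - \frac{17141}{6617} = \frac{0}{40772} - \frac{17141}{6617} = 0 \cdot \frac{1}{40772} - \frac{17141}{6617} = 0 - \frac{17141}{6617} = - \frac{17141}{6617}$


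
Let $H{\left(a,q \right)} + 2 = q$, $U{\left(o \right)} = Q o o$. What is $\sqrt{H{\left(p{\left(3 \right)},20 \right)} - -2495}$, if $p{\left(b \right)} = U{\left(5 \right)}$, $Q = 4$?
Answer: $\sqrt{2513} \approx 50.13$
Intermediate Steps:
$U{\left(o \right)} = 4 o^{2}$ ($U{\left(o \right)} = 4 o o = 4 o^{2}$)
$p{\left(b \right)} = 100$ ($p{\left(b \right)} = 4 \cdot 5^{2} = 4 \cdot 25 = 100$)
$H{\left(a,q \right)} = -2 + q$
$\sqrt{H{\left(p{\left(3 \right)},20 \right)} - -2495} = \sqrt{\left(-2 + 20\right) - -2495} = \sqrt{18 + \left(-9116 + 11611\right)} = \sqrt{18 + 2495} = \sqrt{2513}$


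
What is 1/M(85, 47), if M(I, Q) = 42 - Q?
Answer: -⅕ ≈ -0.20000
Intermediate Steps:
1/M(85, 47) = 1/(42 - 1*47) = 1/(42 - 47) = 1/(-5) = -⅕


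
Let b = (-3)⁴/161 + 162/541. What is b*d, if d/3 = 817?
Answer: 171332253/87101 ≈ 1967.1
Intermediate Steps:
d = 2451 (d = 3*817 = 2451)
b = 69903/87101 (b = 81*(1/161) + 162*(1/541) = 81/161 + 162/541 = 69903/87101 ≈ 0.80255)
b*d = (69903/87101)*2451 = 171332253/87101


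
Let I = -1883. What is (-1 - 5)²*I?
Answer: -67788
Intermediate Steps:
(-1 - 5)²*I = (-1 - 5)²*(-1883) = (-6)²*(-1883) = 36*(-1883) = -67788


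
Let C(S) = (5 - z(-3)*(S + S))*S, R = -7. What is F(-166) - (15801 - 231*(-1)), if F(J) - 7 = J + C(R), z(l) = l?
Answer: -15932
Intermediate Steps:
C(S) = S*(5 + 6*S) (C(S) = (5 - (-3)*(S + S))*S = (5 - (-3)*2*S)*S = (5 - (-6)*S)*S = (5 + 6*S)*S = S*(5 + 6*S))
F(J) = 266 + J (F(J) = 7 + (J - 7*(5 + 6*(-7))) = 7 + (J - 7*(5 - 42)) = 7 + (J - 7*(-37)) = 7 + (J + 259) = 7 + (259 + J) = 266 + J)
F(-166) - (15801 - 231*(-1)) = (266 - 166) - (15801 - 231*(-1)) = 100 - (15801 + 231) = 100 - 1*16032 = 100 - 16032 = -15932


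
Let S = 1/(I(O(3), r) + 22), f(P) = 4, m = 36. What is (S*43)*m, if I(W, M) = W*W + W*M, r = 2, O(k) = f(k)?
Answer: 774/23 ≈ 33.652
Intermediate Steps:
O(k) = 4
I(W, M) = W² + M*W
S = 1/46 (S = 1/(4*(2 + 4) + 22) = 1/(4*6 + 22) = 1/(24 + 22) = 1/46 ≈ 0.021739)
(S*43)*m = ((1/46)*43)*36 = (43/46)*36 = 774/23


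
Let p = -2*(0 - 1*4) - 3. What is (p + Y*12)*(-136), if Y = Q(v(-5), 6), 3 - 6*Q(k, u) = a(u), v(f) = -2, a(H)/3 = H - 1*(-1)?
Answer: 4216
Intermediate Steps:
a(H) = 3 + 3*H (a(H) = 3*(H - 1*(-1)) = 3*(H + 1) = 3*(1 + H) = 3 + 3*H)
Q(k, u) = -u/2 (Q(k, u) = ½ - (3 + 3*u)/6 = ½ + (-½ - u/2) = -u/2)
Y = -3 (Y = -½*6 = -3)
p = 5 (p = -2*(0 - 4) - 3 = -2*(-4) - 3 = 8 - 3 = 5)
(p + Y*12)*(-136) = (5 - 3*12)*(-136) = (5 - 36)*(-136) = -31*(-136) = 4216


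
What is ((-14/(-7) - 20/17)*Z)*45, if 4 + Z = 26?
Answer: 13860/17 ≈ 815.29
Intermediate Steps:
Z = 22 (Z = -4 + 26 = 22)
((-14/(-7) - 20/17)*Z)*45 = ((-14/(-7) - 20/17)*22)*45 = ((-14*(-⅐) - 20*1/17)*22)*45 = ((2 - 20/17)*22)*45 = ((14/17)*22)*45 = (308/17)*45 = 13860/17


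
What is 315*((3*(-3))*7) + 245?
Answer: -19600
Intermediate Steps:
315*((3*(-3))*7) + 245 = 315*(-9*7) + 245 = 315*(-63) + 245 = -19845 + 245 = -19600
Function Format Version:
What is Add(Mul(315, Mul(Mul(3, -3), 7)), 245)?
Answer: -19600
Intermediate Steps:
Add(Mul(315, Mul(Mul(3, -3), 7)), 245) = Add(Mul(315, Mul(-9, 7)), 245) = Add(Mul(315, -63), 245) = Add(-19845, 245) = -19600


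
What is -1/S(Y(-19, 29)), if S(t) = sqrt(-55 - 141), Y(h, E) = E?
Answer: I/14 ≈ 0.071429*I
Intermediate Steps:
S(t) = 14*I (S(t) = sqrt(-196) = 14*I)
-1/S(Y(-19, 29)) = -1/(14*I) = -(-1)*I/14 = I/14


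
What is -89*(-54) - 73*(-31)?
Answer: 7069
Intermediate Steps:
-89*(-54) - 73*(-31) = 4806 + 2263 = 7069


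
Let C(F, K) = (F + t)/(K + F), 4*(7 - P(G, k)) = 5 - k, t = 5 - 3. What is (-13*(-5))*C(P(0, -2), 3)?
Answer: 1885/33 ≈ 57.121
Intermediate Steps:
t = 2
P(G, k) = 23/4 + k/4 (P(G, k) = 7 - (5 - k)/4 = 7 + (-5/4 + k/4) = 23/4 + k/4)
C(F, K) = (2 + F)/(F + K) (C(F, K) = (F + 2)/(K + F) = (2 + F)/(F + K))
(-13*(-5))*C(P(0, -2), 3) = (-13*(-5))*((2 + (23/4 + (¼)*(-2)))/((23/4 + (¼)*(-2)) + 3)) = 65*((2 + (23/4 - ½))/((23/4 - ½) + 3)) = 65*((2 + 21/4)/(21/4 + 3)) = 65*((29/4)/(33/4)) = 65*((4/33)*(29/4)) = 65*(29/33) = 1885/33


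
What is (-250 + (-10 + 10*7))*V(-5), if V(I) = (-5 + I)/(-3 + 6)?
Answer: 1900/3 ≈ 633.33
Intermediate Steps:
V(I) = -5/3 + I/3 (V(I) = (-5 + I)/3 = (-5 + I)*(⅓) = -5/3 + I/3)
(-250 + (-10 + 10*7))*V(-5) = (-250 + (-10 + 10*7))*(-5/3 + (⅓)*(-5)) = (-250 + (-10 + 70))*(-5/3 - 5/3) = (-250 + 60)*(-10/3) = -190*(-10/3) = 1900/3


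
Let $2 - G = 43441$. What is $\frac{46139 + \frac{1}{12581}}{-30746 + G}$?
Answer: $- \frac{116094952}{186664297} \approx -0.62195$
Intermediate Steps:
$G = -43439$ ($G = 2 - 43441 = -43439$)
$\frac{46139 + \frac{1}{12581}}{-30746 + G} = \frac{46139 + \frac{1}{12581}}{-30746 - 43439} = \frac{46139 + \frac{1}{12581}}{-74185} = \frac{580474760}{12581} \left(- \frac{1}{74185}\right) = - \frac{116094952}{186664297}$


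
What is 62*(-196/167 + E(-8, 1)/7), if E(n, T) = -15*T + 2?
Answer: -219666/1169 ≈ -187.91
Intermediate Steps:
E(n, T) = 2 - 15*T
62*(-196/167 + E(-8, 1)/7) = 62*(-196/167 + (2 - 15*1)/7) = 62*(-196*1/167 + (2 - 15)*(⅐)) = 62*(-196/167 - 13*⅐) = 62*(-196/167 - 13/7) = 62*(-3543/1169) = -219666/1169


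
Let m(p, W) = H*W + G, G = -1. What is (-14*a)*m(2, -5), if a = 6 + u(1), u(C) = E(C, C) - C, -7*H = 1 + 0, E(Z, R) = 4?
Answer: 36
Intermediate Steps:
H = -1/7 (H = -(1 + 0)/7 = -1/7*1 = -1/7 ≈ -0.14286)
u(C) = 4 - C
m(p, W) = -1 - W/7 (m(p, W) = -W/7 - 1 = -1 - W/7)
a = 9 (a = 6 + (4 - 1*1) = 6 + (4 - 1) = 6 + 3 = 9)
(-14*a)*m(2, -5) = (-14*9)*(-1 - 1/7*(-5)) = -126*(-1 + 5/7) = -126*(-2/7) = 36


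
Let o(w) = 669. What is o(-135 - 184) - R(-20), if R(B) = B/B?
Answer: 668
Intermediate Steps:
R(B) = 1
o(-135 - 184) - R(-20) = 669 - 1*1 = 669 - 1 = 668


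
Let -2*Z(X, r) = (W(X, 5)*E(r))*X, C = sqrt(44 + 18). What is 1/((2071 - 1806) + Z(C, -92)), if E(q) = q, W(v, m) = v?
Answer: 1/3117 ≈ 0.00032082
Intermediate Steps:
C = sqrt(62) ≈ 7.8740
Z(X, r) = -r*X**2/2 (Z(X, r) = -X*r*X/2 = -r*X**2/2)
1/((2071 - 1806) + Z(C, -92)) = 1/((2071 - 1806) - 1/2*(-92)*(sqrt(62))**2) = 1/(265 - 1/2*(-92)*62) = 1/(265 + 2852) = 1/3117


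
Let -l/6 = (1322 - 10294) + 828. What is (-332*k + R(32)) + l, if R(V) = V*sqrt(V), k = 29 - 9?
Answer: 42224 + 128*sqrt(2) ≈ 42405.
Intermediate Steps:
k = 20
R(V) = V**(3/2)
l = 48864 (l = -6*((1322 - 10294) + 828) = -6*(-8972 + 828) = -6*(-8144) = 48864)
(-332*k + R(32)) + l = (-332*20 + 32**(3/2)) + 48864 = (-6640 + 128*sqrt(2)) + 48864 = 42224 + 128*sqrt(2)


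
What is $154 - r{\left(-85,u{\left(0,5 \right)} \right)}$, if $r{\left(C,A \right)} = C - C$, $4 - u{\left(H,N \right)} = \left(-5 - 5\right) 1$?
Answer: $154$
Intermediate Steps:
$u{\left(H,N \right)} = 14$ ($u{\left(H,N \right)} = 4 - \left(-5 - 5\right) 1 = 4 - \left(-10\right) 1 = 4 - -10 = 4 + 10 = 14$)
$r{\left(C,A \right)} = 0$
$154 - r{\left(-85,u{\left(0,5 \right)} \right)} = 154 - 0 = 154 + 0 = 154$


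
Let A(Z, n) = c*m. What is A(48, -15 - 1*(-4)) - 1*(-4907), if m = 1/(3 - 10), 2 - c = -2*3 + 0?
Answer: 34341/7 ≈ 4905.9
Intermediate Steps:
c = 8 (c = 2 - (-2*3 + 0) = 2 - (-6 + 0) = 2 - 1*(-6) = 2 + 6 = 8)
m = -1/7 (m = 1/(-7) = -1/7 ≈ -0.14286)
A(Z, n) = -8/7 (A(Z, n) = 8*(-1/7) = -8/7)
A(48, -15 - 1*(-4)) - 1*(-4907) = -8/7 - 1*(-4907) = -8/7 + 4907 = 34341/7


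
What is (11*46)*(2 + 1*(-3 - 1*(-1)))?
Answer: 0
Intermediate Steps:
(11*46)*(2 + 1*(-3 - 1*(-1))) = 506*(2 + 1*(-3 + 1)) = 506*(2 + 1*(-2)) = 506*(2 - 2) = 506*0 = 0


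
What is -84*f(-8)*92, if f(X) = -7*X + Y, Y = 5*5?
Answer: -625968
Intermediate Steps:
Y = 25
f(X) = 25 - 7*X (f(X) = -7*X + 25 = 25 - 7*X)
-84*f(-8)*92 = -84*(25 - 7*(-8))*92 = -84*(25 + 56)*92 = -84*81*92 = -6804*92 = -625968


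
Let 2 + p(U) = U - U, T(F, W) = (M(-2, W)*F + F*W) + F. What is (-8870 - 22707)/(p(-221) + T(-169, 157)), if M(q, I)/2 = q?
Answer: 31577/26028 ≈ 1.2132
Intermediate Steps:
M(q, I) = 2*q
T(F, W) = -3*F + F*W (T(F, W) = ((2*(-2))*F + F*W) + F = (-4*F + F*W) + F = -3*F + F*W)
p(U) = -2 (p(U) = -2 + (U - U) = -2 + 0 = -2)
(-8870 - 22707)/(p(-221) + T(-169, 157)) = (-8870 - 22707)/(-2 - 169*(-3 + 157)) = -31577/(-2 - 169*154) = -31577/(-2 - 26026) = -31577/(-26028) = -31577*(-1/26028) = 31577/26028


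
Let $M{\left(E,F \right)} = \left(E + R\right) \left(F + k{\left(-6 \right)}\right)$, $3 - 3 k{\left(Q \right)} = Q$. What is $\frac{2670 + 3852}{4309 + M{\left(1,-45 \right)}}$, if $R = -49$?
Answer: $\frac{6522}{6325} \approx 1.0311$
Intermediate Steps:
$k{\left(Q \right)} = 1 - \frac{Q}{3}$
$M{\left(E,F \right)} = \left(-49 + E\right) \left(3 + F\right)$ ($M{\left(E,F \right)} = \left(E - 49\right) \left(F + \left(1 - -2\right)\right) = \left(-49 + E\right) \left(F + \left(1 + 2\right)\right) = \left(-49 + E\right) \left(F + 3\right) = \left(-49 + E\right) \left(3 + F\right)$)
$\frac{2670 + 3852}{4309 + M{\left(1,-45 \right)}} = \frac{2670 + 3852}{4309 + \left(-147 - -2205 + 3 \cdot 1 + 1 \left(-45\right)\right)} = \frac{6522}{4309 + \left(-147 + 2205 + 3 - 45\right)} = \frac{6522}{4309 + 2016} = \frac{6522}{6325}$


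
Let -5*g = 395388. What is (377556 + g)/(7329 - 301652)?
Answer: -1492392/1471615 ≈ -1.0141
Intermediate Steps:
g = -395388/5 (g = -1/5*395388 = -395388/5 ≈ -79078.)
(377556 + g)/(7329 - 301652) = (377556 - 395388/5)/(7329 - 301652) = (1492392/5)/(-294323) = (1492392/5)*(-1/294323) = -1492392/1471615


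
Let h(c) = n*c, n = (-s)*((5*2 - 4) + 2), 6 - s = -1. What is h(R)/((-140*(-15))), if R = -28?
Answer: 56/75 ≈ 0.74667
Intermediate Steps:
s = 7 (s = 6 - 1*(-1) = 6 + 1 = 7)
n = -56 (n = (-1*7)*((5*2 - 4) + 2) = -7*((10 - 4) + 2) = -7*(6 + 2) = -7*8 = -56)
h(c) = -56*c
h(R)/((-140*(-15))) = (-56*(-28))/((-140*(-15))) = 1568/2100 = 1568*(1/2100) = 56/75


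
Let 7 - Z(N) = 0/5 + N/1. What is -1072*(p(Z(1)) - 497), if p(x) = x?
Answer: 526352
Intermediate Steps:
Z(N) = 7 - N (Z(N) = 7 - (0/5 + N/1) = 7 - (0*(⅕) + N*1) = 7 - (0 + N) = 7 - N)
-1072*(p(Z(1)) - 497) = -1072*((7 - 1*1) - 497) = -1072*((7 - 1) - 497) = -1072*(6 - 497) = -1072*(-491) = 526352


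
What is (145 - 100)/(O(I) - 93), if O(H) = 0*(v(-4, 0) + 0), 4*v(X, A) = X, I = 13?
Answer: -15/31 ≈ -0.48387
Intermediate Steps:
v(X, A) = X/4
O(H) = 0 (O(H) = 0*((¼)*(-4) + 0) = 0*(-1 + 0) = 0*(-1) = 0)
(145 - 100)/(O(I) - 93) = (145 - 100)/(0 - 93) = 45/(-93) = 45*(-1/93) = -15/31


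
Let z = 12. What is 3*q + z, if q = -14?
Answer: -30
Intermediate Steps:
3*q + z = 3*(-14) + 12 = -42 + 12 = -30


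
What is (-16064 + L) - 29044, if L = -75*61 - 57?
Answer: -49740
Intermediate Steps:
L = -4632 (L = -4575 - 57 = -4632)
(-16064 + L) - 29044 = (-16064 - 4632) - 29044 = -20696 - 29044 = -49740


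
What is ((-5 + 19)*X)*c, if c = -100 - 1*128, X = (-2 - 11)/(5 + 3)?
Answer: 5187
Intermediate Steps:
X = -13/8 ≈ -1.6250
c = -228 (c = -100 - 128 = -228)
((-5 + 19)*X)*c = ((-5 + 19)*(-13/8))*(-228) = (14*(-13/8))*(-228) = -91/4*(-228) = 5187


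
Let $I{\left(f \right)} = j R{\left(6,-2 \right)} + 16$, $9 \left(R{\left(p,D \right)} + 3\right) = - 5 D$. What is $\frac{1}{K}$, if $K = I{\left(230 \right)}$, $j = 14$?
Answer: $- \frac{9}{94} \approx -0.095745$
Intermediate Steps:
$R{\left(p,D \right)} = -3 - \frac{5 D}{9}$ ($R{\left(p,D \right)} = -3 + \frac{\left(-5\right) D}{9} = -3 - \frac{5 D}{9}$)
$I{\left(f \right)} = - \frac{94}{9}$ ($I{\left(f \right)} = 14 \left(-3 - - \frac{10}{9}\right) + 16 = 14 \left(-3 + \frac{10}{9}\right) + 16 = 14 \left(- \frac{17}{9}\right) + 16 = - \frac{238}{9} + 16 = - \frac{94}{9}$)
$K = - \frac{94}{9} \approx -10.444$
$\frac{1}{K} = \frac{1}{- \frac{94}{9}} = - \frac{9}{94}$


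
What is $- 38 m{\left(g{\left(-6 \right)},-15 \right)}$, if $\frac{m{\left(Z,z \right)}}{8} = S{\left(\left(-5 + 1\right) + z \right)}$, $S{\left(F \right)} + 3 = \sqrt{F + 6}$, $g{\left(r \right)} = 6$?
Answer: $912 - 304 i \sqrt{13} \approx 912.0 - 1096.1 i$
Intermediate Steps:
$S{\left(F \right)} = -3 + \sqrt{6 + F}$ ($S{\left(F \right)} = -3 + \sqrt{F + 6} = -3 + \sqrt{6 + F}$)
$m{\left(Z,z \right)} = -24 + 8 \sqrt{2 + z}$ ($m{\left(Z,z \right)} = 8 \left(-3 + \sqrt{6 + \left(\left(-5 + 1\right) + z\right)}\right) = 8 \left(-3 + \sqrt{6 + \left(-4 + z\right)}\right) = 8 \left(-3 + \sqrt{2 + z}\right) = -24 + 8 \sqrt{2 + z}$)
$- 38 m{\left(g{\left(-6 \right)},-15 \right)} = - 38 \left(-24 + 8 \sqrt{2 - 15}\right) = - 38 \left(-24 + 8 \sqrt{-13}\right) = - 38 \left(-24 + 8 i \sqrt{13}\right) = 912 - 304 i \sqrt{13}$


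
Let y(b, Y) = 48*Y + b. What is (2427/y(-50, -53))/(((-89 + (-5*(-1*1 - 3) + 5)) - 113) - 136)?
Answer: 2427/811922 ≈ 0.0029892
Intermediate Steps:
y(b, Y) = b + 48*Y
(2427/y(-50, -53))/(((-89 + (-5*(-1*1 - 3) + 5)) - 113) - 136) = (2427/(-50 + 48*(-53)))/(((-89 + (-5*(-1*1 - 3) + 5)) - 113) - 136) = (2427/(-50 - 2544))/(((-89 + (-5*(-1 - 3) + 5)) - 113) - 136) = (2427/(-2594))/(((-89 + (-5*(-4) + 5)) - 113) - 136) = (2427*(-1/2594))/(((-89 + (20 + 5)) - 113) - 136) = -2427/2594/(((-89 + 25) - 113) - 136) = -2427/2594/((-64 - 113) - 136) = -2427/2594/(-177 - 136) = -2427/2594/(-313) = -1/313*(-2427/2594) = 2427/811922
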